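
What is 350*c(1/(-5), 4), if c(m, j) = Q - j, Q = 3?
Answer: -350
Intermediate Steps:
c(m, j) = 3 - j
350*c(1/(-5), 4) = 350*(3 - 1*4) = 350*(3 - 4) = 350*(-1) = -350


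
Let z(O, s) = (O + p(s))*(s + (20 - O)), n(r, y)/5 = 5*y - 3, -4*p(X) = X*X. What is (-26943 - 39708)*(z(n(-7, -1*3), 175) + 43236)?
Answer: 577049761431/4 ≈ 1.4426e+11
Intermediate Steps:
p(X) = -X²/4 (p(X) = -X*X/4 = -X²/4)
n(r, y) = -15 + 25*y (n(r, y) = 5*(5*y - 3) = 5*(-3 + 5*y) = -15 + 25*y)
z(O, s) = (O - s²/4)*(20 + s - O) (z(O, s) = (O - s²/4)*(s + (20 - O)) = (O - s²/4)*(20 + s - O))
(-26943 - 39708)*(z(n(-7, -1*3), 175) + 43236) = (-26943 - 39708)*((-(-15 + 25*(-1*3))² - 5*175² + 20*(-15 + 25*(-1*3)) - ¼*175³ + (-15 + 25*(-1*3))*175 + (¼)*(-15 + 25*(-1*3))*175²) + 43236) = -66651*((-(-15 + 25*(-3))² - 5*30625 + 20*(-15 + 25*(-3)) - ¼*5359375 + (-15 + 25*(-3))*175 + (¼)*(-15 + 25*(-3))*30625) + 43236) = -66651*((-(-15 - 75)² - 153125 + 20*(-15 - 75) - 5359375/4 + (-15 - 75)*175 + (¼)*(-15 - 75)*30625) + 43236) = -66651*((-1*(-90)² - 153125 + 20*(-90) - 5359375/4 - 90*175 + (¼)*(-90)*30625) + 43236) = -66651*((-1*8100 - 153125 - 1800 - 5359375/4 - 15750 - 1378125/2) + 43236) = -66651*((-8100 - 153125 - 1800 - 5359375/4 - 15750 - 1378125/2) + 43236) = -66651*(-8830725/4 + 43236) = -66651*(-8657781/4) = 577049761431/4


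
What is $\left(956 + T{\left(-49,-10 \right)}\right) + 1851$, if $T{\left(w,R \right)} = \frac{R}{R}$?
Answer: $2808$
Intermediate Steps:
$T{\left(w,R \right)} = 1$
$\left(956 + T{\left(-49,-10 \right)}\right) + 1851 = \left(956 + 1\right) + 1851 = 957 + 1851 = 2808$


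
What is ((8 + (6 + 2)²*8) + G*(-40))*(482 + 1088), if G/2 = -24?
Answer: 3830800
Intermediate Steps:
G = -48 (G = 2*(-24) = -48)
((8 + (6 + 2)²*8) + G*(-40))*(482 + 1088) = ((8 + (6 + 2)²*8) - 48*(-40))*(482 + 1088) = ((8 + 8²*8) + 1920)*1570 = ((8 + 64*8) + 1920)*1570 = ((8 + 512) + 1920)*1570 = (520 + 1920)*1570 = 2440*1570 = 3830800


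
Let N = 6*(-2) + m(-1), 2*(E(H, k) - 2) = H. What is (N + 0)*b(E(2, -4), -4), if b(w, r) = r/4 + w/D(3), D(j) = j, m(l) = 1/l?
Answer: 0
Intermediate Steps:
E(H, k) = 2 + H/2
b(w, r) = w/3 + r/4 (b(w, r) = r/4 + w/3 = w/3 + r/4)
N = -13 (N = 6*(-2) + 1/(-1) = -12 - 1 = -13)
(N + 0)*b(E(2, -4), -4) = (-13 + 0)*((2 + (1/2)*2)/3 + (1/4)*(-4)) = -13*((2 + 1)/3 - 1) = -13*((1/3)*3 - 1) = -13*(1 - 1) = -13*0 = 0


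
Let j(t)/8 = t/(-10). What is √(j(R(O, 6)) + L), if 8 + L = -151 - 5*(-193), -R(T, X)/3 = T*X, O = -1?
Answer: √19790/5 ≈ 28.135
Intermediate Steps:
R(T, X) = -3*T*X
j(t) = -4*t/5 (j(t) = 8*(t/(-10)) = 8*(t*(-⅒)) = 8*(-t/10) = -4*t/5)
L = 806 (L = -8 + (-151 - 5*(-193)) = -8 + (-151 - 1*(-965)) = -8 + (-151 + 965) = -8 + 814 = 806)
√(j(R(O, 6)) + L) = √(-(-12)*(-1)*6/5 + 806) = √(-⅘*18 + 806) = √(-72/5 + 806) = √(3958/5) = √19790/5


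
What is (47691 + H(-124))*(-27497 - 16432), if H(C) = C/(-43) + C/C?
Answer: -90093107520/43 ≈ -2.0952e+9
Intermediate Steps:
H(C) = 1 - C/43 (H(C) = C*(-1/43) + 1 = -C/43 + 1 = 1 - C/43)
(47691 + H(-124))*(-27497 - 16432) = (47691 + (1 - 1/43*(-124)))*(-27497 - 16432) = (47691 + (1 + 124/43))*(-43929) = (47691 + 167/43)*(-43929) = (2050880/43)*(-43929) = -90093107520/43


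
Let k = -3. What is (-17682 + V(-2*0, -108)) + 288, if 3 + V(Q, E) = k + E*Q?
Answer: -17400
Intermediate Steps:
V(Q, E) = -6 + E*Q (V(Q, E) = -3 + (-3 + E*Q) = -6 + E*Q)
(-17682 + V(-2*0, -108)) + 288 = (-17682 + (-6 - (-216)*0)) + 288 = (-17682 + (-6 - 108*0)) + 288 = (-17682 + (-6 + 0)) + 288 = (-17682 - 6) + 288 = -17688 + 288 = -17400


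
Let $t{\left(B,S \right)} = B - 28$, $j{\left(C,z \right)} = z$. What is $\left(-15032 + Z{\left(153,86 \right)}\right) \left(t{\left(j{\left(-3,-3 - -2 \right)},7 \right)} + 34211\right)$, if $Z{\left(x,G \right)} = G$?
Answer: $-510884172$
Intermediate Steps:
$t{\left(B,S \right)} = -28 + B$
$\left(-15032 + Z{\left(153,86 \right)}\right) \left(t{\left(j{\left(-3,-3 - -2 \right)},7 \right)} + 34211\right) = \left(-15032 + 86\right) \left(\left(-28 - 1\right) + 34211\right) = - 14946 \left(\left(-28 + \left(-3 + 2\right)\right) + 34211\right) = - 14946 \left(\left(-28 - 1\right) + 34211\right) = - 14946 \left(-29 + 34211\right) = \left(-14946\right) 34182 = -510884172$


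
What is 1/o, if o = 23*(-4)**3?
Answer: -1/1472 ≈ -0.00067935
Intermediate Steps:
o = -1472 (o = 23*(-64) = -1472)
1/o = 1/(-1472) = -1/1472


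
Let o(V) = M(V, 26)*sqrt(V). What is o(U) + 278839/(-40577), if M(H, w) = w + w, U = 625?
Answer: 52471261/40577 ≈ 1293.1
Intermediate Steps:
M(H, w) = 2*w
o(V) = 52*sqrt(V) (o(V) = (2*26)*sqrt(V) = 52*sqrt(V))
o(U) + 278839/(-40577) = 52*sqrt(625) + 278839/(-40577) = 52*25 + 278839*(-1/40577) = 1300 - 278839/40577 = 52471261/40577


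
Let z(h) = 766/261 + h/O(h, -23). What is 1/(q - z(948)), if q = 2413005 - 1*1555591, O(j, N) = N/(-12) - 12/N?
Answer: 175653/150538535696 ≈ 1.1668e-6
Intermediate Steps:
O(j, N) = -12/N - N/12 (O(j, N) = N*(-1/12) - 12/N = -N/12 - 12/N = -12/N - N/12)
z(h) = 766/261 + 276*h/673 (z(h) = 766/261 + h/(-12/(-23) - 1/12*(-23)) = 766*(1/261) + h/(-12*(-1/23) + 23/12) = 766/261 + h/(12/23 + 23/12) = 766/261 + h/(673/276) = 766/261 + h*(276/673) = 766/261 + 276*h/673)
q = 857414 (q = 2413005 - 1555591 = 857414)
1/(q - z(948)) = 1/(857414 - (766/261 + (276/673)*948)) = 1/(857414 - (766/261 + 261648/673)) = 1/(857414 - 1*68805646/175653) = 1/(857414 - 68805646/175653) = 1/(150538535696/175653) = 175653/150538535696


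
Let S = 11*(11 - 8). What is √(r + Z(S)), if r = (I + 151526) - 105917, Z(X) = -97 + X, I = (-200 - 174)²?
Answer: √185421 ≈ 430.61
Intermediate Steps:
I = 139876 (I = (-374)² = 139876)
S = 33 (S = 11*3 = 33)
r = 185485 (r = (139876 + 151526) - 105917 = 291402 - 105917 = 185485)
√(r + Z(S)) = √(185485 + (-97 + 33)) = √(185485 - 64) = √185421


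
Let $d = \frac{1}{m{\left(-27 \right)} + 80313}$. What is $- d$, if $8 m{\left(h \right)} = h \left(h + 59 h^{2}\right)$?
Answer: $\frac{1}{64758} \approx 1.5442 \cdot 10^{-5}$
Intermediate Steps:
$m{\left(h \right)} = \frac{h \left(h + 59 h^{2}\right)}{8}$
$d = - \frac{1}{64758}$ ($d = \frac{1}{\frac{\left(-27\right)^{2} \left(1 + 59 \left(-27\right)\right)}{8} + 80313} = \frac{1}{\frac{1}{8} \cdot 729 \left(1 - 1593\right) + 80313} = \frac{1}{\frac{1}{8} \cdot 729 \left(-1592\right) + 80313} = \frac{1}{-145071 + 80313} = \frac{1}{-64758} = - \frac{1}{64758} \approx -1.5442 \cdot 10^{-5}$)
$- d = \left(-1\right) \left(- \frac{1}{64758}\right) = \frac{1}{64758}$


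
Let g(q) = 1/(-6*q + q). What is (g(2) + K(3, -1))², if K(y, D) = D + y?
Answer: 361/100 ≈ 3.6100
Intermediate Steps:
g(q) = -1/(5*q) (g(q) = 1/(-5*q) = -1/(5*q))
(g(2) + K(3, -1))² = (-⅕/2 + (-1 + 3))² = (-⅕*½ + 2)² = (-⅒ + 2)² = (19/10)² = 361/100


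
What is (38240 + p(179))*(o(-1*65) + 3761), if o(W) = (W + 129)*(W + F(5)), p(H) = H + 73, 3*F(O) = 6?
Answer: -10431332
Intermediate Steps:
F(O) = 2 (F(O) = (⅓)*6 = 2)
p(H) = 73 + H
o(W) = (2 + W)*(129 + W) (o(W) = (W + 129)*(W + 2) = (129 + W)*(2 + W) = (2 + W)*(129 + W))
(38240 + p(179))*(o(-1*65) + 3761) = (38240 + (73 + 179))*((258 + (-1*65)² + 131*(-1*65)) + 3761) = (38240 + 252)*((258 + (-65)² + 131*(-65)) + 3761) = 38492*((258 + 4225 - 8515) + 3761) = 38492*(-4032 + 3761) = 38492*(-271) = -10431332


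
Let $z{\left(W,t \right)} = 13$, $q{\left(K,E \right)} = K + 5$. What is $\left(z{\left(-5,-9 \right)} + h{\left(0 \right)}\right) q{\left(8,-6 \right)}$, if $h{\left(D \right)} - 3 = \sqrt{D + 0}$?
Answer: $208$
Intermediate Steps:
$h{\left(D \right)} = 3 + \sqrt{D}$ ($h{\left(D \right)} = 3 + \sqrt{D + 0} = 3 + \sqrt{D}$)
$q{\left(K,E \right)} = 5 + K$
$\left(z{\left(-5,-9 \right)} + h{\left(0 \right)}\right) q{\left(8,-6 \right)} = \left(13 + \left(3 + \sqrt{0}\right)\right) \left(5 + 8\right) = \left(13 + \left(3 + 0\right)\right) 13 = \left(13 + 3\right) 13 = 16 \cdot 13 = 208$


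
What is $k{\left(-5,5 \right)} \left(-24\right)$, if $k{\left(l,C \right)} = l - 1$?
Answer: $144$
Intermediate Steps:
$k{\left(l,C \right)} = -1 + l$
$k{\left(-5,5 \right)} \left(-24\right) = \left(-1 - 5\right) \left(-24\right) = \left(-6\right) \left(-24\right) = 144$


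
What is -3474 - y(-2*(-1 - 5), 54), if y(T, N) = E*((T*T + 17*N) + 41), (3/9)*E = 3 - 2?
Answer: -6783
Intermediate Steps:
E = 3 (E = 3*(3 - 2) = 3*1 = 3)
y(T, N) = 123 + 3*T² + 51*N (y(T, N) = 3*((T*T + 17*N) + 41) = 3*((T² + 17*N) + 41) = 3*(41 + T² + 17*N) = 123 + 3*T² + 51*N)
-3474 - y(-2*(-1 - 5), 54) = -3474 - (123 + 3*(-2*(-1 - 5))² + 51*54) = -3474 - (123 + 3*(-2*(-6))² + 2754) = -3474 - (123 + 3*12² + 2754) = -3474 - (123 + 3*144 + 2754) = -3474 - (123 + 432 + 2754) = -3474 - 1*3309 = -3474 - 3309 = -6783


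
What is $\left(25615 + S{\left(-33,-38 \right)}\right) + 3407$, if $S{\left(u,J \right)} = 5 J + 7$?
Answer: $28839$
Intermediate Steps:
$S{\left(u,J \right)} = 7 + 5 J$
$\left(25615 + S{\left(-33,-38 \right)}\right) + 3407 = \left(25615 + \left(7 + 5 \left(-38\right)\right)\right) + 3407 = \left(25615 + \left(7 - 190\right)\right) + 3407 = \left(25615 - 183\right) + 3407 = 25432 + 3407 = 28839$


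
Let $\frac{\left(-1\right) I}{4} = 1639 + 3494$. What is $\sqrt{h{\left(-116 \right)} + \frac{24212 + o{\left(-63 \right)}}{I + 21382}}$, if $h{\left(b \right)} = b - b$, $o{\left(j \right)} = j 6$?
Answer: $\frac{\sqrt{701}}{5} \approx 5.2953$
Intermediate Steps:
$I = -20532$ ($I = - 4 \left(1639 + 3494\right) = \left(-4\right) 5133 = -20532$)
$o{\left(j \right)} = 6 j$
$h{\left(b \right)} = 0$
$\sqrt{h{\left(-116 \right)} + \frac{24212 + o{\left(-63 \right)}}{I + 21382}} = \sqrt{0 + \frac{24212 + 6 \left(-63\right)}{-20532 + 21382}} = \sqrt{0 + \frac{24212 - 378}{850}} = \sqrt{0 + 23834 \cdot \frac{1}{850}} = \sqrt{0 + \frac{701}{25}} = \sqrt{\frac{701}{25}} = \frac{\sqrt{701}}{5}$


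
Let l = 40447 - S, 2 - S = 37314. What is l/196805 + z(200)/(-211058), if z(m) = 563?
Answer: 16300857807/41537269690 ≈ 0.39244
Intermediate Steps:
S = -37312 (S = 2 - 1*37314 = 2 - 37314 = -37312)
l = 77759 (l = 40447 - 1*(-37312) = 40447 + 37312 = 77759)
l/196805 + z(200)/(-211058) = 77759/196805 + 563/(-211058) = 77759*(1/196805) + 563*(-1/211058) = 77759/196805 - 563/211058 = 16300857807/41537269690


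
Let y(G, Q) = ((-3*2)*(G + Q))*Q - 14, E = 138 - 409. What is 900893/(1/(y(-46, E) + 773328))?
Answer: 232315079696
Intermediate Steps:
E = -271
y(G, Q) = -14 + Q*(-6*G - 6*Q) (y(G, Q) = (-6*(G + Q))*Q - 14 = (-6*G - 6*Q)*Q - 14 = Q*(-6*G - 6*Q) - 14 = -14 + Q*(-6*G - 6*Q))
900893/(1/(y(-46, E) + 773328)) = 900893/(1/((-14 - 6*(-271)² - 6*(-46)*(-271)) + 773328)) = 900893/(1/((-14 - 6*73441 - 74796) + 773328)) = 900893/(1/((-14 - 440646 - 74796) + 773328)) = 900893/(1/(-515456 + 773328)) = 900893/(1/257872) = 900893*257872 = 232315079696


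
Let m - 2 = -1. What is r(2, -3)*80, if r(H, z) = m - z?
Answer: 320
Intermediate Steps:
m = 1 (m = 2 - 1 = 1)
r(H, z) = 1 - z
r(2, -3)*80 = (1 - 1*(-3))*80 = (1 + 3)*80 = 4*80 = 320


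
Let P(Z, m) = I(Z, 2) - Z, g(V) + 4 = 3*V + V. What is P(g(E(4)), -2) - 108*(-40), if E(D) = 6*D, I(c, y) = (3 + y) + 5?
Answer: 4238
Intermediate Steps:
I(c, y) = 8 + y
g(V) = -4 + 4*V (g(V) = -4 + (3*V + V) = -4 + 4*V)
P(Z, m) = 10 - Z (P(Z, m) = (8 + 2) - Z = 10 - Z)
P(g(E(4)), -2) - 108*(-40) = (10 - (-4 + 4*(6*4))) - 108*(-40) = (10 - (-4 + 4*24)) + 4320 = (10 - (-4 + 96)) + 4320 = (10 - 1*92) + 4320 = (10 - 92) + 4320 = -82 + 4320 = 4238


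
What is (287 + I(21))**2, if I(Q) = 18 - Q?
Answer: 80656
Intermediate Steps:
(287 + I(21))**2 = (287 + (18 - 1*21))**2 = (287 + (18 - 21))**2 = (287 - 3)**2 = 284**2 = 80656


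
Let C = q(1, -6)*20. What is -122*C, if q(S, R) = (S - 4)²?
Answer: -21960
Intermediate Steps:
q(S, R) = (-4 + S)²
C = 180 (C = (-4 + 1)²*20 = (-3)²*20 = 9*20 = 180)
-122*C = -122*180 = -21960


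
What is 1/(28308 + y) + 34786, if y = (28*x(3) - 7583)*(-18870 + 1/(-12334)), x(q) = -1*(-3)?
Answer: 60725425048818060/1745685765791 ≈ 34786.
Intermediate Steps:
x(q) = 3
y = 1745336614919/12334 (y = (28*3 - 7583)*(-18870 + 1/(-12334)) = (84 - 7583)*(-18870 - 1/12334) = -7499*(-232742581/12334) = 1745336614919/12334 ≈ 1.4151e+8)
1/(28308 + y) + 34786 = 1/(28308 + 1745336614919/12334) + 34786 = 1/(1745685765791/12334) + 34786 = 12334/1745685765791 + 34786 = 60725425048818060/1745685765791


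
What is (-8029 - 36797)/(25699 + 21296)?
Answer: -62/65 ≈ -0.95385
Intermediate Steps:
(-8029 - 36797)/(25699 + 21296) = -44826/46995 = -44826*1/46995 = -62/65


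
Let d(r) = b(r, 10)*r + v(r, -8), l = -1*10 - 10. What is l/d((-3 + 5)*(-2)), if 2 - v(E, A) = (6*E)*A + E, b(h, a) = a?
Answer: 10/113 ≈ 0.088496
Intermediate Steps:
v(E, A) = 2 - E - 6*A*E (v(E, A) = 2 - ((6*E)*A + E) = 2 - (6*A*E + E) = 2 - (E + 6*A*E) = 2 + (-E - 6*A*E) = 2 - E - 6*A*E)
l = -20 (l = -10 - 10 = -20)
d(r) = 2 + 57*r (d(r) = 10*r + (2 - r - 6*(-8)*r) = 10*r + (2 - r + 48*r) = 10*r + (2 + 47*r) = 2 + 57*r)
l/d((-3 + 5)*(-2)) = -20/(2 + 57*((-3 + 5)*(-2))) = -20/(2 + 57*(2*(-2))) = -20/(2 + 57*(-4)) = -20/(2 - 228) = -20/(-226) = -20*(-1/226) = 10/113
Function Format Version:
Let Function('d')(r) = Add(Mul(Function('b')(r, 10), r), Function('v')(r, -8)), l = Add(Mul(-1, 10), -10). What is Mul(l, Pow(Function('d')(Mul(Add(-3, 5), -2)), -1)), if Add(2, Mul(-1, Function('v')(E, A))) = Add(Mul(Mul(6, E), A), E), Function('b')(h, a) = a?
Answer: Rational(10, 113) ≈ 0.088496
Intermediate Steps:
Function('v')(E, A) = Add(2, Mul(-1, E), Mul(-6, A, E)) (Function('v')(E, A) = Add(2, Mul(-1, Add(Mul(Mul(6, E), A), E))) = Add(2, Mul(-1, Add(Mul(6, A, E), E))) = Add(2, Mul(-1, Add(E, Mul(6, A, E)))) = Add(2, Add(Mul(-1, E), Mul(-6, A, E))) = Add(2, Mul(-1, E), Mul(-6, A, E)))
l = -20 (l = Add(-10, -10) = -20)
Function('d')(r) = Add(2, Mul(57, r)) (Function('d')(r) = Add(Mul(10, r), Add(2, Mul(-1, r), Mul(-6, -8, r))) = Add(Mul(10, r), Add(2, Mul(-1, r), Mul(48, r))) = Add(Mul(10, r), Add(2, Mul(47, r))) = Add(2, Mul(57, r)))
Mul(l, Pow(Function('d')(Mul(Add(-3, 5), -2)), -1)) = Mul(-20, Pow(Add(2, Mul(57, Mul(Add(-3, 5), -2))), -1)) = Mul(-20, Pow(Add(2, Mul(57, Mul(2, -2))), -1)) = Mul(-20, Pow(Add(2, Mul(57, -4)), -1)) = Mul(-20, Pow(Add(2, -228), -1)) = Mul(-20, Pow(-226, -1)) = Mul(-20, Rational(-1, 226)) = Rational(10, 113)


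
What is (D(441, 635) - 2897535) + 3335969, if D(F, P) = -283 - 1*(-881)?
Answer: 439032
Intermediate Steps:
D(F, P) = 598 (D(F, P) = -283 + 881 = 598)
(D(441, 635) - 2897535) + 3335969 = (598 - 2897535) + 3335969 = -2896937 + 3335969 = 439032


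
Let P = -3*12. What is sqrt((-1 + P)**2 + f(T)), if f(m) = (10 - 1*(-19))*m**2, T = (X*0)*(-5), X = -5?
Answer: 37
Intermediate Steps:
P = -36
T = 0 (T = -5*0*(-5) = 0*(-5) = 0)
f(m) = 29*m**2 (f(m) = (10 + 19)*m**2 = 29*m**2)
sqrt((-1 + P)**2 + f(T)) = sqrt((-1 - 36)**2 + 29*0**2) = sqrt((-37)**2 + 29*0) = sqrt(1369 + 0) = sqrt(1369) = 37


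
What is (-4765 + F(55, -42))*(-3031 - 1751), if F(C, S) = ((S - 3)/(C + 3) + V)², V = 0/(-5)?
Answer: 38321597085/1682 ≈ 2.2783e+7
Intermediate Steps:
V = 0 (V = 0*(-⅕) = 0)
F(C, S) = (-3 + S)²/(3 + C)² (F(C, S) = ((S - 3)/(C + 3) + 0)² = ((-3 + S)/(3 + C) + 0)² = ((-3 + S)/(3 + C))² = (-3 + S)²/(3 + C)²)
(-4765 + F(55, -42))*(-3031 - 1751) = (-4765 + (-3 - 42)²/(3 + 55)²)*(-3031 - 1751) = (-4765 + (-45)²/58²)*(-4782) = (-4765 + 2025*(1/3364))*(-4782) = (-4765 + 2025/3364)*(-4782) = -16027435/3364*(-4782) = 38321597085/1682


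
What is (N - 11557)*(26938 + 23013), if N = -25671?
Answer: -1859575828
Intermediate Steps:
(N - 11557)*(26938 + 23013) = (-25671 - 11557)*(26938 + 23013) = -37228*49951 = -1859575828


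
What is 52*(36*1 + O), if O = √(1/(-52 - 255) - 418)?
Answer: 1872 + 52*I*√39396389/307 ≈ 1872.0 + 1063.1*I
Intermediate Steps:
O = I*√39396389/307 (O = √(1/(-307) - 418) = √(-1/307 - 418) = √(-128327/307) = I*√39396389/307 ≈ 20.445*I)
52*(36*1 + O) = 52*(36*1 + I*√39396389/307) = 52*(36 + I*√39396389/307) = 1872 + 52*I*√39396389/307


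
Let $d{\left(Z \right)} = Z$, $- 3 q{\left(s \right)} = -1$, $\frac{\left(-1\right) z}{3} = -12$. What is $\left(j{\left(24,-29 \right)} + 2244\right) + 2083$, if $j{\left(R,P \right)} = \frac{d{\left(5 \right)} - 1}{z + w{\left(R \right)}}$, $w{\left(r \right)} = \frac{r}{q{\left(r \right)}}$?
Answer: $\frac{116830}{27} \approx 4327.0$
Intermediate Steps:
$z = 36$ ($z = \left(-3\right) \left(-12\right) = 36$)
$q{\left(s \right)} = \frac{1}{3}$ ($q{\left(s \right)} = \left(- \frac{1}{3}\right) \left(-1\right) = \frac{1}{3}$)
$w{\left(r \right)} = 3 r$ ($w{\left(r \right)} = r \frac{1}{\frac{1}{3}} = r 3 = 3 r$)
$j{\left(R,P \right)} = \frac{4}{36 + 3 R}$ ($j{\left(R,P \right)} = \frac{5 - 1}{36 + 3 R} = \frac{4}{36 + 3 R}$)
$\left(j{\left(24,-29 \right)} + 2244\right) + 2083 = \left(\frac{4}{3 \left(12 + 24\right)} + 2244\right) + 2083 = \left(\frac{4}{3 \cdot 36} + 2244\right) + 2083 = \left(\frac{4}{3} \cdot \frac{1}{36} + 2244\right) + 2083 = \left(\frac{1}{27} + 2244\right) + 2083 = \frac{60589}{27} + 2083 = \frac{116830}{27}$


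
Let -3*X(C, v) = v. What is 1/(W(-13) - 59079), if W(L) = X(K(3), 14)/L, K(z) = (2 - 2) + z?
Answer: -39/2304067 ≈ -1.6927e-5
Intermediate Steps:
K(z) = z (K(z) = 0 + z = z)
X(C, v) = -v/3
W(L) = -14/(3*L) (W(L) = (-1/3*14)/L = -14/(3*L))
1/(W(-13) - 59079) = 1/(-14/3/(-13) - 59079) = 1/(-14/3*(-1/13) - 59079) = 1/(14/39 - 59079) = 1/(-2304067/39) = -39/2304067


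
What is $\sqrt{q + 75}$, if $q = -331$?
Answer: $16 i \approx 16.0 i$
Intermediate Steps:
$\sqrt{q + 75} = \sqrt{-331 + 75} = \sqrt{-256} = 16 i$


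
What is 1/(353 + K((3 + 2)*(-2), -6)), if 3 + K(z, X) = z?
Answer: 1/340 ≈ 0.0029412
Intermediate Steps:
K(z, X) = -3 + z
1/(353 + K((3 + 2)*(-2), -6)) = 1/(353 + (-3 + (3 + 2)*(-2))) = 1/(353 + (-3 + 5*(-2))) = 1/(353 + (-3 - 10)) = 1/(353 - 13) = 1/340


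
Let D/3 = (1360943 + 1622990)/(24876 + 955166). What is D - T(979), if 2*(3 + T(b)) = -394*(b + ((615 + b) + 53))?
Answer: 507009179449/980042 ≈ 5.1733e+5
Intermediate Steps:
D = 8951799/980042 (D = 3*((1360943 + 1622990)/(24876 + 955166)) = 3*(2983933/980042) = 8951799/980042 ≈ 9.1341)
T(b) = -131599 - 394*b (T(b) = -3 + (-394*(b + ((615 + b) + 53)))/2 = -3 + (-394*(b + (668 + b)))/2 = -3 + (-394*(668 + 2*b))/2 = -3 + (-263192 - 788*b)/2 = -3 + (-131596 - 394*b) = -131599 - 394*b)
D - T(979) = 8951799/980042 - (-131599 - 394*979) = 8951799/980042 - (-131599 - 385726) = 8951799/980042 - 1*(-517325) = 8951799/980042 + 517325 = 507009179449/980042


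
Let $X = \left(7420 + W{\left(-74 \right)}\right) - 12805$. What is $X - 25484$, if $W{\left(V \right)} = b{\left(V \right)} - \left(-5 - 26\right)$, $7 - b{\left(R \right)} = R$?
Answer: $-30757$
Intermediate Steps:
$b{\left(R \right)} = 7 - R$
$W{\left(V \right)} = 38 - V$ ($W{\left(V \right)} = \left(7 - V\right) - \left(-5 - 26\right) = \left(7 - V\right) - -31 = \left(7 - V\right) + 31 = 38 - V$)
$X = -5273$ ($X = \left(7420 + \left(38 - -74\right)\right) - 12805 = \left(7420 + \left(38 + 74\right)\right) - 12805 = \left(7420 + 112\right) - 12805 = 7532 - 12805 = -5273$)
$X - 25484 = -5273 - 25484 = -30757$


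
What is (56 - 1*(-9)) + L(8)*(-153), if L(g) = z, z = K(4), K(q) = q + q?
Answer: -1159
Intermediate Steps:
K(q) = 2*q
z = 8 (z = 2*4 = 8)
L(g) = 8
(56 - 1*(-9)) + L(8)*(-153) = (56 - 1*(-9)) + 8*(-153) = (56 + 9) - 1224 = 65 - 1224 = -1159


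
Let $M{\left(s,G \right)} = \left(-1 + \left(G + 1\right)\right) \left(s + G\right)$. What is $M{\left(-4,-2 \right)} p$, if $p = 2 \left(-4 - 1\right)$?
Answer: $-120$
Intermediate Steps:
$p = -10$ ($p = 2 \left(-5\right) = -10$)
$M{\left(s,G \right)} = G \left(G + s\right)$ ($M{\left(s,G \right)} = \left(-1 + \left(1 + G\right)\right) \left(G + s\right) = G \left(G + s\right)$)
$M{\left(-4,-2 \right)} p = - 2 \left(-2 - 4\right) \left(-10\right) = \left(-2\right) \left(-6\right) \left(-10\right) = 12 \left(-10\right) = -120$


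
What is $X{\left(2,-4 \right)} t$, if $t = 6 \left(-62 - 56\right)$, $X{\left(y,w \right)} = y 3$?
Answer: $-4248$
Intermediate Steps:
$X{\left(y,w \right)} = 3 y$
$t = -708$ ($t = 6 \left(-118\right) = -708$)
$X{\left(2,-4 \right)} t = 3 \cdot 2 \left(-708\right) = 6 \left(-708\right) = -4248$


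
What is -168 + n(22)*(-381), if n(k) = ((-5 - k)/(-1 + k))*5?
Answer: 15969/7 ≈ 2281.3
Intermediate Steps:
n(k) = 5*(-5 - k)/(-1 + k) (n(k) = ((-5 - k)/(-1 + k))*5 = 5*(-5 - k)/(-1 + k))
-168 + n(22)*(-381) = -168 + (5*(-5 - 1*22)/(-1 + 22))*(-381) = -168 + (5*(-5 - 22)/21)*(-381) = -168 + (5*(1/21)*(-27))*(-381) = -168 - 45/7*(-381) = -168 + 17145/7 = 15969/7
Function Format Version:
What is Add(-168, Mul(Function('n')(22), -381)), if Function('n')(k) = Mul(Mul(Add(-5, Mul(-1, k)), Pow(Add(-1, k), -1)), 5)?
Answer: Rational(15969, 7) ≈ 2281.3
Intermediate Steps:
Function('n')(k) = Mul(5, Pow(Add(-1, k), -1), Add(-5, Mul(-1, k))) (Function('n')(k) = Mul(Mul(Pow(Add(-1, k), -1), Add(-5, Mul(-1, k))), 5) = Mul(5, Pow(Add(-1, k), -1), Add(-5, Mul(-1, k))))
Add(-168, Mul(Function('n')(22), -381)) = Add(-168, Mul(Mul(5, Pow(Add(-1, 22), -1), Add(-5, Mul(-1, 22))), -381)) = Add(-168, Mul(Mul(5, Pow(21, -1), Add(-5, -22)), -381)) = Add(-168, Mul(Mul(5, Rational(1, 21), -27), -381)) = Add(-168, Mul(Rational(-45, 7), -381)) = Add(-168, Rational(17145, 7)) = Rational(15969, 7)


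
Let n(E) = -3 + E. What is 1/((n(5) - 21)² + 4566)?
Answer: 1/4927 ≈ 0.00020296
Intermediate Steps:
1/((n(5) - 21)² + 4566) = 1/(((-3 + 5) - 21)² + 4566) = 1/((2 - 21)² + 4566) = 1/((-19)² + 4566) = 1/(361 + 4566) = 1/4927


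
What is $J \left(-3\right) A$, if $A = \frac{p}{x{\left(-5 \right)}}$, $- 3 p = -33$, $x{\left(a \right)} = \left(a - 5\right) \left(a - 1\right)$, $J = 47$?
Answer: $- \frac{517}{20} \approx -25.85$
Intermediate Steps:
$x{\left(a \right)} = \left(-1 + a\right) \left(-5 + a\right)$ ($x{\left(a \right)} = \left(-5 + a\right) \left(-1 + a\right) = \left(-1 + a\right) \left(-5 + a\right)$)
$p = 11$ ($p = \left(- \frac{1}{3}\right) \left(-33\right) = 11$)
$A = \frac{11}{60}$ ($A = \frac{11}{5 + \left(-5\right)^{2} - -30} = \frac{11}{5 + 25 + 30} = \frac{11}{60} \approx 0.18333$)
$J \left(-3\right) A = 47 \left(-3\right) \frac{11}{60} = \left(-141\right) \frac{11}{60} = - \frac{517}{20}$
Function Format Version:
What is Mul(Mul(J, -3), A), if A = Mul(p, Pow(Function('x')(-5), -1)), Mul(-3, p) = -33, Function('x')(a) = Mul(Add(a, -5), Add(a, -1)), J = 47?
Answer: Rational(-517, 20) ≈ -25.850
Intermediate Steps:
Function('x')(a) = Mul(Add(-1, a), Add(-5, a)) (Function('x')(a) = Mul(Add(-5, a), Add(-1, a)) = Mul(Add(-1, a), Add(-5, a)))
p = 11 (p = Mul(Rational(-1, 3), -33) = 11)
A = Rational(11, 60) (A = Mul(11, Pow(Add(5, Pow(-5, 2), Mul(-6, -5)), -1)) = Mul(11, Pow(Add(5, 25, 30), -1)) = Mul(11, Pow(60, -1)) = Mul(11, Rational(1, 60)) = Rational(11, 60) ≈ 0.18333)
Mul(Mul(J, -3), A) = Mul(Mul(47, -3), Rational(11, 60)) = Mul(-141, Rational(11, 60)) = Rational(-517, 20)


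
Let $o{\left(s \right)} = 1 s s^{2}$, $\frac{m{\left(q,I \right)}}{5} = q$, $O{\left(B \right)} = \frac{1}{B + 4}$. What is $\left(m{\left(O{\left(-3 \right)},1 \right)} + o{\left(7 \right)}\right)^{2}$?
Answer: $121104$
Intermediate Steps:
$O{\left(B \right)} = \frac{1}{4 + B}$
$m{\left(q,I \right)} = 5 q$
$o{\left(s \right)} = s^{3}$ ($o{\left(s \right)} = s s^{2} = s^{3}$)
$\left(m{\left(O{\left(-3 \right)},1 \right)} + o{\left(7 \right)}\right)^{2} = \left(\frac{5}{4 - 3} + 7^{3}\right)^{2} = \left(\frac{5}{1} + 343\right)^{2} = \left(5 \cdot 1 + 343\right)^{2} = \left(5 + 343\right)^{2} = 348^{2} = 121104$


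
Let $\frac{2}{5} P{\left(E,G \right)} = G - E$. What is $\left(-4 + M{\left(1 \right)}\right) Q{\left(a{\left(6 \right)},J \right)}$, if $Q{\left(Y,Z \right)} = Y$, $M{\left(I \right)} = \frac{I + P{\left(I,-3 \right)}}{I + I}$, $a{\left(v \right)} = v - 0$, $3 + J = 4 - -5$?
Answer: $-51$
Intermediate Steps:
$P{\left(E,G \right)} = - \frac{5 E}{2} + \frac{5 G}{2}$ ($P{\left(E,G \right)} = \frac{5 \left(G - E\right)}{2} = - \frac{5 E}{2} + \frac{5 G}{2}$)
$J = 6$ ($J = -3 + \left(4 - -5\right) = -3 + \left(4 + 5\right) = -3 + 9 = 6$)
$a{\left(v \right)} = v$ ($a{\left(v \right)} = v + 0 = v$)
$M{\left(I \right)} = \frac{- \frac{15}{2} - \frac{3 I}{2}}{2 I}$ ($M{\left(I \right)} = \frac{I - \left(\frac{15}{2} + \frac{5 I}{2}\right)}{I + I} = \frac{I - \left(\frac{15}{2} + \frac{5 I}{2}\right)}{2 I} = \left(I - \left(\frac{15}{2} + \frac{5 I}{2}\right)\right) \frac{1}{2 I} = \left(- \frac{15}{2} - \frac{3 I}{2}\right) \frac{1}{2 I} = \frac{- \frac{15}{2} - \frac{3 I}{2}}{2 I}$)
$\left(-4 + M{\left(1 \right)}\right) Q{\left(a{\left(6 \right)},J \right)} = \left(-4 + \frac{3 \left(-5 - 1\right)}{4 \cdot 1}\right) 6 = \left(-4 + \frac{3}{4} \cdot 1 \left(-5 - 1\right)\right) 6 = \left(-4 + \frac{3}{4} \cdot 1 \left(-6\right)\right) 6 = \left(-4 - \frac{9}{2}\right) 6 = \left(- \frac{17}{2}\right) 6 = -51$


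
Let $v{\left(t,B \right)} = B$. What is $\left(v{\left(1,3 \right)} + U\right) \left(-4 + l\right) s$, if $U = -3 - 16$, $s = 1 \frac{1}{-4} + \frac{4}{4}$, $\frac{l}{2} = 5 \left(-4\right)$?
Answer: $528$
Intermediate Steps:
$l = -40$ ($l = 2 \cdot 5 \left(-4\right) = 2 \left(-20\right) = -40$)
$s = \frac{3}{4}$ ($s = 1 \left(- \frac{1}{4}\right) + 4 \cdot \frac{1}{4} = - \frac{1}{4} + 1 = \frac{3}{4} \approx 0.75$)
$U = -19$ ($U = -3 - 16 = -19$)
$\left(v{\left(1,3 \right)} + U\right) \left(-4 + l\right) s = \left(3 - 19\right) \left(-4 - 40\right) \frac{3}{4} = - 16 \left(\left(-44\right) \frac{3}{4}\right) = \left(-16\right) \left(-33\right) = 528$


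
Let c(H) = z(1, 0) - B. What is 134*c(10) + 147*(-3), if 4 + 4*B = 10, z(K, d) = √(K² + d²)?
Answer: -508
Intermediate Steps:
B = 3/2 (B = -1 + (¼)*10 = -1 + 5/2 = 3/2 ≈ 1.5000)
c(H) = -½ (c(H) = √(1² + 0²) - 1*3/2 = √(1 + 0) - 3/2 = √1 - 3/2 = 1 - 3/2 = -½)
134*c(10) + 147*(-3) = 134*(-½) + 147*(-3) = -67 - 441 = -508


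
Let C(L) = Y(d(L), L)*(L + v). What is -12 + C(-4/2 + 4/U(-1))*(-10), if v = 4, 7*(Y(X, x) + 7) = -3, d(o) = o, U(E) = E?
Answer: -1124/7 ≈ -160.57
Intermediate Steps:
Y(X, x) = -52/7 (Y(X, x) = -7 + (1/7)*(-3) = -7 - 3/7 = -52/7)
C(L) = -208/7 - 52*L/7 (C(L) = -52*(L + 4)/7 = -52*(4 + L)/7 = -208/7 - 52*L/7)
-12 + C(-4/2 + 4/U(-1))*(-10) = -12 + (-208/7 - 52*(-4/2 + 4/(-1))/7)*(-10) = -12 + (-208/7 - 52*(-4*1/2 + 4*(-1))/7)*(-10) = -12 + (-208/7 - 52*(-2 - 4)/7)*(-10) = -12 + (-208/7 - 52/7*(-6))*(-10) = -12 + (-208/7 + 312/7)*(-10) = -12 + (104/7)*(-10) = -12 - 1040/7 = -1124/7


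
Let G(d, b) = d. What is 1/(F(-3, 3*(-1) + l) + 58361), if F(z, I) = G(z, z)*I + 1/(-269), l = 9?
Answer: 269/15694266 ≈ 1.7140e-5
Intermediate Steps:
F(z, I) = -1/269 + I*z (F(z, I) = z*I + 1/(-269) = I*z - 1/269 = -1/269 + I*z)
1/(F(-3, 3*(-1) + l) + 58361) = 1/((-1/269 + (3*(-1) + 9)*(-3)) + 58361) = 1/((-1/269 + (-3 + 9)*(-3)) + 58361) = 1/((-1/269 + 6*(-3)) + 58361) = 1/((-1/269 - 18) + 58361) = 1/(-4843/269 + 58361) = 1/(15694266/269) = 269/15694266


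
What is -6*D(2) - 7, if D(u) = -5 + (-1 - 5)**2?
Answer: -193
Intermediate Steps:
D(u) = 31 (D(u) = -5 + (-6)**2 = -5 + 36 = 31)
-6*D(2) - 7 = -6*31 - 7 = -186 - 7 = -193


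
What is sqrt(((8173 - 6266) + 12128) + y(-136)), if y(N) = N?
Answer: sqrt(13899) ≈ 117.89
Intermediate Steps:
sqrt(((8173 - 6266) + 12128) + y(-136)) = sqrt(((8173 - 6266) + 12128) - 136) = sqrt((1907 + 12128) - 136) = sqrt(14035 - 136) = sqrt(13899)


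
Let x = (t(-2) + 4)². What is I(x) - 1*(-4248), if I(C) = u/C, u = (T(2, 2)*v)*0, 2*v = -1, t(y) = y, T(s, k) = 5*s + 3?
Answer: 4248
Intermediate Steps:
T(s, k) = 3 + 5*s
v = -½ (v = (½)*(-1) = -½ ≈ -0.50000)
u = 0 (u = ((3 + 5*2)*(-½))*0 = ((3 + 10)*(-½))*0 = (13*(-½))*0 = -13/2*0 = 0)
x = 4 (x = (-2 + 4)² = 2² = 4)
I(C) = 0 (I(C) = 0/C = 0)
I(x) - 1*(-4248) = 0 - 1*(-4248) = 0 + 4248 = 4248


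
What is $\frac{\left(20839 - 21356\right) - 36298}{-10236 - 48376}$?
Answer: $\frac{36815}{58612} \approx 0.62811$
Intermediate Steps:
$\frac{\left(20839 - 21356\right) - 36298}{-10236 - 48376} = \frac{\left(20839 - 21356\right) - 36298}{-58612} = \left(-517 - 36298\right) \left(- \frac{1}{58612}\right) = \left(-36815\right) \left(- \frac{1}{58612}\right) = \frac{36815}{58612}$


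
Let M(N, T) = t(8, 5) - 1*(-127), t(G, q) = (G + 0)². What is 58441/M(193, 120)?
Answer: 58441/191 ≈ 305.97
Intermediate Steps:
t(G, q) = G²
M(N, T) = 191 (M(N, T) = 8² - 1*(-127) = 64 + 127 = 191)
58441/M(193, 120) = 58441/191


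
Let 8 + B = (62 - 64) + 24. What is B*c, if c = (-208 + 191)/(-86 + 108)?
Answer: -119/11 ≈ -10.818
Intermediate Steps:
B = 14 (B = -8 + ((62 - 64) + 24) = -8 + (-2 + 24) = -8 + 22 = 14)
c = -17/22 ≈ -0.77273
B*c = 14*(-17/22) = -119/11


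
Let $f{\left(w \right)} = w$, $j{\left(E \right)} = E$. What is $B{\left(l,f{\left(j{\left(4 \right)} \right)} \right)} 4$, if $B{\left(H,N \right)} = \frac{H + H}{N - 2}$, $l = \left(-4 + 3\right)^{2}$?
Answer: $4$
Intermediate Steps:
$l = 1$ ($l = \left(-1\right)^{2} = 1$)
$B{\left(H,N \right)} = \frac{2 H}{-2 + N}$
$B{\left(l,f{\left(j{\left(4 \right)} \right)} \right)} 4 = 2 \cdot 1 \frac{1}{-2 + 4} \cdot 4 = 2 \cdot 1 \cdot \frac{1}{2} \cdot 4 = 1 \cdot 4 = 4$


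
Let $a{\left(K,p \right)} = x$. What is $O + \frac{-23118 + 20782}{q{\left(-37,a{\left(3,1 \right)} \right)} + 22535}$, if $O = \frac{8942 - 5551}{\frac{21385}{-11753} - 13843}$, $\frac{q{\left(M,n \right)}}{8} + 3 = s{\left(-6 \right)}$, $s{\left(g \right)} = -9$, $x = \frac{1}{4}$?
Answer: $- \frac{182057575543}{521604697428} \approx -0.34903$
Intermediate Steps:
$x = \frac{1}{4} \approx 0.25$
$a{\left(K,p \right)} = \frac{1}{4}$
$q{\left(M,n \right)} = -96$ ($q{\left(M,n \right)} = -24 + 8 \left(-9\right) = -24 - 72 = -96$)
$O = - \frac{5693489}{23245452}$ ($O = \frac{3391}{21385 \left(- \frac{1}{11753}\right) - 13843} = \frac{3391}{- \frac{3055}{1679} - 13843} = \frac{3391}{- \frac{23245452}{1679}} = 3391 \left(- \frac{1679}{23245452}\right) = - \frac{5693489}{23245452} \approx -0.24493$)
$O + \frac{-23118 + 20782}{q{\left(-37,a{\left(3,1 \right)} \right)} + 22535} = - \frac{5693489}{23245452} + \frac{-23118 + 20782}{-96 + 22535} = - \frac{5693489}{23245452} - \frac{2336}{22439} = - \frac{182057575543}{521604697428}$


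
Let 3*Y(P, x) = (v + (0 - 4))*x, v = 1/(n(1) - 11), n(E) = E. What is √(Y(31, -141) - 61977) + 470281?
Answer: 470281 + I*√6178430/10 ≈ 4.7028e+5 + 248.56*I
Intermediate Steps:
v = -⅒ (v = 1/(1 - 11) = 1/(-10) = -⅒ ≈ -0.10000)
Y(P, x) = -41*x/30 (Y(P, x) = ((-⅒ + (0 - 4))*x)/3 = ((-⅒ - 4)*x)/3 = (-41*x/10)/3 = -41*x/30)
√(Y(31, -141) - 61977) + 470281 = √(-41/30*(-141) - 61977) + 470281 = √(1927/10 - 61977) + 470281 = √(-617843/10) + 470281 = I*√6178430/10 + 470281 = 470281 + I*√6178430/10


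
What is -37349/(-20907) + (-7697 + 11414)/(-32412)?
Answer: 377614823/225879228 ≈ 1.6718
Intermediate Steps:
-37349/(-20907) + (-7697 + 11414)/(-32412) = -37349*(-1/20907) + 3717*(-1/32412) = 37349/20907 - 1239/10804 = 377614823/225879228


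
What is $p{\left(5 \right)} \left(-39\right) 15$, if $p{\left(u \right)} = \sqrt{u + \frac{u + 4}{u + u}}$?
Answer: $- \frac{117 \sqrt{590}}{2} \approx -1421.0$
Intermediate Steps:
$p{\left(u \right)} = \sqrt{u + \frac{4 + u}{2 u}}$
$p{\left(5 \right)} \left(-39\right) 15 = \frac{\sqrt{2 + 4 \cdot 5 + \frac{8}{5}}}{2} \left(-39\right) 15 = \frac{\sqrt{2 + 20 + 8 \cdot \frac{1}{5}}}{2} \left(-39\right) 15 = \frac{\sqrt{2 + 20 + \frac{8}{5}}}{2} \left(-39\right) 15 = \frac{\sqrt{\frac{118}{5}}}{2} \left(-39\right) 15 = \frac{\frac{1}{5} \sqrt{590}}{2} \left(-39\right) 15 = \frac{\sqrt{590}}{10} \left(-39\right) 15 = - \frac{39 \sqrt{590}}{10} \cdot 15 = - \frac{117 \sqrt{590}}{2}$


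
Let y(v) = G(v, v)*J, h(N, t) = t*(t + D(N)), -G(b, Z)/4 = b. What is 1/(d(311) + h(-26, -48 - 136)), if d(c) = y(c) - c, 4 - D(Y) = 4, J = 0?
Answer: 1/33545 ≈ 2.9811e-5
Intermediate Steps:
G(b, Z) = -4*b
D(Y) = 0 (D(Y) = 4 - 1*4 = 4 - 4 = 0)
h(N, t) = t² (h(N, t) = t*(t + 0) = t*t = t²)
y(v) = 0 (y(v) = -4*v*0 = 0)
d(c) = -c (d(c) = 0 - c = -c)
1/(d(311) + h(-26, -48 - 136)) = 1/(-1*311 + (-48 - 136)²) = 1/(-311 + (-184)²) = 1/(-311 + 33856) = 1/33545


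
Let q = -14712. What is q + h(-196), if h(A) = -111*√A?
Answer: -14712 - 1554*I ≈ -14712.0 - 1554.0*I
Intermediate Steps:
q + h(-196) = -14712 - 1554*I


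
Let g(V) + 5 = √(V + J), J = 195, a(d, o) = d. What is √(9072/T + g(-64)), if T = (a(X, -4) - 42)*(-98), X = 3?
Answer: √(-21749 + 8281*√131)/91 ≈ 2.9697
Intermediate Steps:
T = 3822 (T = (3 - 42)*(-98) = -39*(-98) = 3822)
g(V) = -5 + √(195 + V) (g(V) = -5 + √(V + 195) = -5 + √(195 + V))
√(9072/T + g(-64)) = √(9072/3822 + (-5 + √(195 - 64))) = √(9072*(1/3822) + (-5 + √131)) = √(216/91 + (-5 + √131)) = √(-239/91 + √131)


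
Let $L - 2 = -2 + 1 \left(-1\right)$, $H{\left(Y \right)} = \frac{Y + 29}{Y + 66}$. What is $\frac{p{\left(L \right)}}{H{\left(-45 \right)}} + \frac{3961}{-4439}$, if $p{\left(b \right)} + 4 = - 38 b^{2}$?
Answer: $\frac{1925911}{35512} \approx 54.233$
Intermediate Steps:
$H{\left(Y \right)} = \frac{29 + Y}{66 + Y}$
$L = -1$ ($L = 2 + \left(-2 + 1 \left(-1\right)\right) = 2 - 3 = -1$)
$p{\left(b \right)} = -4 - 38 b^{2}$
$\frac{p{\left(L \right)}}{H{\left(-45 \right)}} + \frac{3961}{-4439} = \frac{-4 - 38 \left(-1\right)^{2}}{\frac{1}{66 - 45} \left(29 - 45\right)} + \frac{3961}{-4439} = \frac{-4 - 38}{\frac{1}{21} \left(-16\right)} + 3961 \left(- \frac{1}{4439}\right) = \frac{-4 - 38}{\frac{1}{21} \left(-16\right)} - \frac{3961}{4439} = - \frac{42}{- \frac{16}{21}} - \frac{3961}{4439} = \left(-42\right) \left(- \frac{21}{16}\right) - \frac{3961}{4439} = \frac{441}{8} - \frac{3961}{4439} = \frac{1925911}{35512}$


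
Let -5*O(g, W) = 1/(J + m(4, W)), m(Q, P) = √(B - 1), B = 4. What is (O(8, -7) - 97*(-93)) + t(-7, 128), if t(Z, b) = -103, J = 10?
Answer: 865044/97 + √3/485 ≈ 8918.0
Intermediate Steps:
m(Q, P) = √3 (m(Q, P) = √(4 - 1) = √3)
O(g, W) = -1/(5*(10 + √3))
(O(8, -7) - 97*(-93)) + t(-7, 128) = ((-2/97 + √3/485) - 97*(-93)) - 103 = ((-2/97 + √3/485) + 9021) - 103 = (875035/97 + √3/485) - 103 = 865044/97 + √3/485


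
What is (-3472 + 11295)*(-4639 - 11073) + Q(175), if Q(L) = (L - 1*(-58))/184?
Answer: -22616355351/184 ≈ -1.2291e+8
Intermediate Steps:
Q(L) = 29/92 + L/184 (Q(L) = (L + 58)*(1/184) = (58 + L)*(1/184) = 29/92 + L/184)
(-3472 + 11295)*(-4639 - 11073) + Q(175) = (-3472 + 11295)*(-4639 - 11073) + (29/92 + (1/184)*175) = 7823*(-15712) + (29/92 + 175/184) = -122914976 + 233/184 = -22616355351/184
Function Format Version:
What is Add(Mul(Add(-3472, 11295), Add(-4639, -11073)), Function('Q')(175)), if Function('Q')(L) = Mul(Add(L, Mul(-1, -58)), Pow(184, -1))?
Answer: Rational(-22616355351, 184) ≈ -1.2291e+8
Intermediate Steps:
Function('Q')(L) = Add(Rational(29, 92), Mul(Rational(1, 184), L)) (Function('Q')(L) = Mul(Add(L, 58), Rational(1, 184)) = Mul(Add(58, L), Rational(1, 184)) = Add(Rational(29, 92), Mul(Rational(1, 184), L)))
Add(Mul(Add(-3472, 11295), Add(-4639, -11073)), Function('Q')(175)) = Add(Mul(Add(-3472, 11295), Add(-4639, -11073)), Add(Rational(29, 92), Mul(Rational(1, 184), 175))) = Add(Mul(7823, -15712), Add(Rational(29, 92), Rational(175, 184))) = Add(-122914976, Rational(233, 184)) = Rational(-22616355351, 184)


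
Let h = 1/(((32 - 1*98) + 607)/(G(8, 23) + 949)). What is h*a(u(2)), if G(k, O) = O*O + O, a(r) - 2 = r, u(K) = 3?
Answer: 7505/541 ≈ 13.872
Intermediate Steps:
a(r) = 2 + r
G(k, O) = O + O**2 (G(k, O) = O**2 + O = O + O**2)
h = 1501/541 (h = 1/(((32 - 1*98) + 607)/(23*(1 + 23) + 949)) = 1/(((32 - 98) + 607)/(23*24 + 949)) = 1/((-66 + 607)/(552 + 949)) = 1/(541/1501) = 1501/541 ≈ 2.7745)
h*a(u(2)) = 1501*(2 + 3)/541 = (1501/541)*5 = 7505/541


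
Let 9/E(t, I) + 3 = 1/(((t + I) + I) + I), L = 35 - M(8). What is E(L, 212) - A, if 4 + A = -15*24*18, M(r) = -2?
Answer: 13078655/2018 ≈ 6481.0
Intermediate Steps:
L = 37 (L = 35 - 1*(-2) = 35 + 2 = 37)
A = -6484 (A = -4 - 15*24*18 = -4 - 360*18 = -4 - 6480 = -6484)
E(t, I) = 9/(-3 + 1/(t + 3*I)) (E(t, I) = 9/(-3 + 1/(((t + I) + I) + I)) = 9/(-3 + 1/(((I + t) + I) + I)) = 9/(-3 + 1/((t + 2*I) + I)) = 9/(-3 + 1/(t + 3*I)))
E(L, 212) - A = 9*(-1*37 - 3*212)/(-1 + 3*37 + 9*212) - 1*(-6484) = 9*(-37 - 636)/(-1 + 111 + 1908) + 6484 = 9*(-673)/2018 + 6484 = 9*(1/2018)*(-673) + 6484 = -6057/2018 + 6484 = 13078655/2018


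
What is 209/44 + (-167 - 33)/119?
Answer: 1461/476 ≈ 3.0693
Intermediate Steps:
209/44 + (-167 - 33)/119 = 209*(1/44) - 200*1/119 = 19/4 - 200/119 = 1461/476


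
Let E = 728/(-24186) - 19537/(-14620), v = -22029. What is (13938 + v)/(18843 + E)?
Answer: -1430486049060/3331666932641 ≈ -0.42936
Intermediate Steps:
E = 230939261/176799660 (E = 728*(-1/24186) - 19537*(-1/14620) = -364/12093 + 19537/14620 = 230939261/176799660 ≈ 1.3062)
(13938 + v)/(18843 + E) = (13938 - 22029)/(18843 + 230939261/176799660) = -8091/3331666932641/176799660 = -8091*176799660/3331666932641 = -1430486049060/3331666932641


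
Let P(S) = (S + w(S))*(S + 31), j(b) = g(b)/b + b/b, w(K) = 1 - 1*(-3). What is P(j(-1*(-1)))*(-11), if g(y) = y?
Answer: -2178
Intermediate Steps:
w(K) = 4 (w(K) = 1 + 3 = 4)
j(b) = 2 (j(b) = b/b + b/b = 1 + 1 = 2)
P(S) = (4 + S)*(31 + S) (P(S) = (S + 4)*(S + 31) = (4 + S)*(31 + S))
P(j(-1*(-1)))*(-11) = (124 + 2² + 35*2)*(-11) = (124 + 4 + 70)*(-11) = 198*(-11) = -2178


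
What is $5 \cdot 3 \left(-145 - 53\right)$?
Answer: $-2970$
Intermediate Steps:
$5 \cdot 3 \left(-145 - 53\right) = 15 \left(-198\right) = -2970$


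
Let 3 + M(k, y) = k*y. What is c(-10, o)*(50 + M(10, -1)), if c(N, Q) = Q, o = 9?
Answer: 333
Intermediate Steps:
M(k, y) = -3 + k*y
c(-10, o)*(50 + M(10, -1)) = 9*(50 + (-3 + 10*(-1))) = 9*(50 + (-3 - 10)) = 9*(50 - 13) = 9*37 = 333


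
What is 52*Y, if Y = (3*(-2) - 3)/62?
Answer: -234/31 ≈ -7.5484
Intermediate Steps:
Y = -9/62 (Y = (-6 - 3)*(1/62) = -9*1/62 = -9/62 ≈ -0.14516)
52*Y = 52*(-9/62) = -234/31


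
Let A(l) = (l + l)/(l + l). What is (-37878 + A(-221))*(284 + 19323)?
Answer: -742654339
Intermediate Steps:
A(l) = 1 (A(l) = (2*l)/((2*l)) = (2*l)*(1/(2*l)) = 1)
(-37878 + A(-221))*(284 + 19323) = (-37878 + 1)*(284 + 19323) = -37877*19607 = -742654339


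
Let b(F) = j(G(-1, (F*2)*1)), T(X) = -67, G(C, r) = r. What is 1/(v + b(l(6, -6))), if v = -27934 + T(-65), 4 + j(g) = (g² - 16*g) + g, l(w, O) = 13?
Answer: -1/27719 ≈ -3.6076e-5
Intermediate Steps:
j(g) = -4 + g² - 15*g (j(g) = -4 + ((g² - 16*g) + g) = -4 + (g² - 15*g) = -4 + g² - 15*g)
b(F) = -4 - 30*F + 4*F² (b(F) = -4 + ((F*2)*1)² - 15*F*2 = -4 + ((2*F)*1)² - 15*2*F = -4 + (2*F)² - 30*F = -4 + 4*F² - 30*F = -4 - 30*F + 4*F²)
v = -28001 (v = -27934 - 67 = -28001)
1/(v + b(l(6, -6))) = 1/(-28001 + (-4 - 30*13 + 4*13²)) = 1/(-28001 + (-4 - 390 + 4*169)) = 1/(-28001 + (-4 - 390 + 676)) = 1/(-28001 + 282) = 1/(-27719) = -1/27719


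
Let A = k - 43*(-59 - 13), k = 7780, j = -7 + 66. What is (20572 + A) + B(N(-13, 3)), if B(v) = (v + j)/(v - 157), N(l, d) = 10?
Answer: 1540929/49 ≈ 31448.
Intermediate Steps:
j = 59
B(v) = (59 + v)/(-157 + v) (B(v) = (v + 59)/(v - 157) = (59 + v)/(-157 + v))
A = 10876 (A = 7780 - 43*(-59 - 13) = 7780 - 43*(-72) = 7780 - 1*(-3096) = 7780 + 3096 = 10876)
(20572 + A) + B(N(-13, 3)) = (20572 + 10876) + (59 + 10)/(-157 + 10) = 31448 + 69/(-147) = 31448 - 1/147*69 = 31448 - 23/49 = 1540929/49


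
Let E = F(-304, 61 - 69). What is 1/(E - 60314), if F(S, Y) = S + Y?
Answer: -1/60626 ≈ -1.6495e-5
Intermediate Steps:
E = -312 (E = -304 + (61 - 69) = -304 - 8 = -312)
1/(E - 60314) = 1/(-312 - 60314) = 1/(-60626) = -1/60626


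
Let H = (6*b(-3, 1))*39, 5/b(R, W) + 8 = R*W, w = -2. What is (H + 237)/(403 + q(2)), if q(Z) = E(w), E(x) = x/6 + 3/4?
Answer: 17244/53251 ≈ 0.32382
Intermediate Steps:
b(R, W) = 5/(-8 + R*W)
E(x) = ¾ + x/6 (E(x) = x*(⅙) + 3*(¼) = x/6 + ¾ = ¾ + x/6)
q(Z) = 5/12 (q(Z) = ¾ + (⅙)*(-2) = ¾ - ⅓ = 5/12)
H = -1170/11 (H = (6*(5/(-8 - 3*1)))*39 = (6*(5/(-8 - 3)))*39 = (6*(5/(-11)))*39 = (6*(5*(-1/11)))*39 = (6*(-5/11))*39 = -30/11*39 = -1170/11 ≈ -106.36)
(H + 237)/(403 + q(2)) = (-1170/11 + 237)/(403 + 5/12) = 1437/(11*(4841/12)) = (1437/11)*(12/4841) = 17244/53251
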